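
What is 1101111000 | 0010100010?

OR: 1 when either bit is 1
  1101111000
| 0010100010
------------
  1111111010
Decimal: 888 | 162 = 1018



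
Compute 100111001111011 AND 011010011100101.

AND: 1 only when both bits are 1
  100111001111011
& 011010011100101
-----------------
  000010001100001
Decimal: 20091 & 13541 = 1121



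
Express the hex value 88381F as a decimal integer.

Expand by place value (powers of 16):
Digit values: F = 15
88381F = 8 × 16^5 + 8 × 16^4 + 3 × 16^3 + 8 × 16^2 + 1 × 16^1 + 15 × 16^0
= 8 × 1048576 + 8 × 65536 + 3 × 4096 + 8 × 256 + 1 × 16 + 15 × 1
= 8388608 + 524288 + 12288 + 2048 + 16 + 15
= 8927263



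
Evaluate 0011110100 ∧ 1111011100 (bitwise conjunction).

AND: 1 only when both bits are 1
  0011110100
& 1111011100
------------
  0011010100
Decimal: 244 & 988 = 212



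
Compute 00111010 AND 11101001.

AND: 1 only when both bits are 1
  00111010
& 11101001
----------
  00101000
Decimal: 58 & 233 = 40



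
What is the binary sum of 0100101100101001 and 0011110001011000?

Add column by column from the right: bit + bit + carry-in; write the sum mod 2, carry 1 when the sum is 2 or 3.
carry:  1111000011110000
        0100101100101001
+       0011110001011000
------------------------
       01000011110000001
(the carry out of the leftmost column, 0, becomes the leading bit)
Decimal check:
  0100101100101001 = 16384 + 2048 + 512 + 256 + 32 + 8 + 1 = 19241
  0011110001011000 = 8192 + 4096 + 2048 + 1024 + 64 + 16 + 8 = 15448
  19241 + 15448 = 34689, and 01000011110000001 = 32768 + 1024 + 512 + 256 + 128 + 1 = 34689 ✓



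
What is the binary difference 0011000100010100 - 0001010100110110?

Method 1 - Direct subtraction (column by column from the right: bit − bit − borrow-in; if negative, add 2 and borrow 1 from the next column):
borrow: 0011111111111100
        0011000100010100
-       0001010100110110
------------------------
        0001101111011110

Method 2 - Add two's complement:
Two's complement of 0001010100110110: invert → 1110101011001001, add 1 → 1110101011001010
  0011000100010100
+ 1110101011001010
------------------
 10001101111011110  (end carry out of the top bit = 1)
Discarding the end carry: 0001101111011110
Decimal check:
  0011000100010100 = 8192 + 4096 + 256 + 16 + 4 = 12564
  0001010100110110 = 4096 + 1024 + 256 + 32 + 16 + 4 + 2 = 5430
  12564 - 5430 = 7134, and 0001101111011110 = 4096 + 2048 + 512 + 256 + 128 + 64 + 16 + 8 + 4 + 2 = 7134 ✓



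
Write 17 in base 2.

Using repeated division by 2:
17 ÷ 2 = 8 remainder 1
8 ÷ 2 = 4 remainder 0
4 ÷ 2 = 2 remainder 0
2 ÷ 2 = 1 remainder 0
1 ÷ 2 = 0 remainder 1
Reading remainders bottom to top: 10001



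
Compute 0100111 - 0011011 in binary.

Method 1 - Direct subtraction (column by column from the right: bit − bit − borrow-in; if negative, add 2 and borrow 1 from the next column):
borrow: 0110000
        0100111
-       0011011
---------------
        0001100

Method 2 - Add two's complement:
Two's complement of 0011011: invert → 1100100, add 1 → 1100101
  0100111
+ 1100101
---------
 10001100  (end carry out of the top bit = 1)
Discarding the end carry: 0001100
Decimal check:
  0100111 = 32 + 4 + 2 + 1 = 39
  0011011 = 16 + 8 + 2 + 1 = 27
  39 - 27 = 12, and 0001100 = 8 + 4 = 12 ✓



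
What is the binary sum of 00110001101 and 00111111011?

Add column by column from the right: bit + bit + carry-in; write the sum mod 2, carry 1 when the sum is 2 or 3.
carry:  01111111110
        00110001101
+       00111111011
-------------------
       001110001000
(the carry out of the leftmost column, 0, becomes the leading bit)
Decimal check:
  00110001101 = 256 + 128 + 8 + 4 + 1 = 397
  00111111011 = 256 + 128 + 64 + 32 + 16 + 8 + 2 + 1 = 507
  397 + 507 = 904, and 001110001000 = 512 + 256 + 128 + 8 = 904 ✓



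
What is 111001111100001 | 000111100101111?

OR: 1 when either bit is 1
  111001111100001
| 000111100101111
-----------------
  111111111101111
Decimal: 29665 | 3887 = 32751



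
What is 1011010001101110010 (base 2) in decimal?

Sum of powers of 2 for each 1-bit:
2^1 + 2^4 + 2^5 + 2^6 + 2^8 + 2^9 + 2^13 + 2^15 + 2^16 + 2^18
= 2 + 16 + 32 + 64 + 256 + 512 + 8192 + 32768 + 65536 + 262144
= 369522



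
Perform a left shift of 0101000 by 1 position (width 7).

Original: 0101000 (decimal 40)
Shift left by 1 position
Append 1 zero on the right
Result: 1010000 (decimal 80)
Equivalent: 40 << 1 = 40 × 2^1 = 80



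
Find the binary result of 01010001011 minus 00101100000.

Method 1 - Direct subtraction (column by column from the right: bit − bit − borrow-in; if negative, add 2 and borrow 1 from the next column):
borrow: 01011000000
        01010001011
-       00101100000
-------------------
        00100101011

Method 2 - Add two's complement:
Two's complement of 00101100000: invert → 11010011111, add 1 → 11010100000
  01010001011
+ 11010100000
-------------
 100100101011  (end carry out of the top bit = 1)
Discarding the end carry: 00100101011
Decimal check:
  01010001011 = 512 + 128 + 8 + 2 + 1 = 651
  00101100000 = 256 + 64 + 32 = 352
  651 - 352 = 299, and 00100101011 = 256 + 32 + 8 + 2 + 1 = 299 ✓



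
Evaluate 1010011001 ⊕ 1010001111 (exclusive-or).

XOR: 1 when bits differ
  1010011001
^ 1010001111
------------
  0000010110
Decimal: 665 ^ 655 = 22



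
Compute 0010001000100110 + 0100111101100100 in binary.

Add column by column from the right: bit + bit + carry-in; write the sum mod 2, carry 1 when the sum is 2 or 3.
carry:  0001110011001000
        0010001000100110
+       0100111101100100
------------------------
       00111000110001010
(the carry out of the leftmost column, 0, becomes the leading bit)
Decimal check:
  0010001000100110 = 8192 + 512 + 32 + 4 + 2 = 8742
  0100111101100100 = 16384 + 2048 + 1024 + 512 + 256 + 64 + 32 + 4 = 20324
  8742 + 20324 = 29066, and 00111000110001010 = 16384 + 8192 + 4096 + 256 + 128 + 8 + 2 = 29066 ✓



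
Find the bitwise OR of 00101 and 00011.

OR: 1 when either bit is 1
  00101
| 00011
-------
  00111
Decimal: 5 | 3 = 7



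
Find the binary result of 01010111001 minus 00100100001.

Method 1 - Direct subtraction (column by column from the right: bit − bit − borrow-in; if negative, add 2 and borrow 1 from the next column):
borrow: 01000000000
        01010111001
-       00100100001
-------------------
        00110011000

Method 2 - Add two's complement:
Two's complement of 00100100001: invert → 11011011110, add 1 → 11011011111
  01010111001
+ 11011011111
-------------
 100110011000  (end carry out of the top bit = 1)
Discarding the end carry: 00110011000
Decimal check:
  01010111001 = 512 + 128 + 32 + 16 + 8 + 1 = 697
  00100100001 = 256 + 32 + 1 = 289
  697 - 289 = 408, and 00110011000 = 256 + 128 + 16 + 8 = 408 ✓



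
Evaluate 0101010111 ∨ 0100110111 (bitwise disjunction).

OR: 1 when either bit is 1
  0101010111
| 0100110111
------------
  0101110111
Decimal: 343 | 311 = 375



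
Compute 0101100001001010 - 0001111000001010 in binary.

Method 1 - Direct subtraction (column by column from the right: bit − bit − borrow-in; if negative, add 2 and borrow 1 from the next column):
borrow: 0111110000000000
        0101100001001010
-       0001111000001010
------------------------
        0011101001000000

Method 2 - Add two's complement:
Two's complement of 0001111000001010: invert → 1110000111110101, add 1 → 1110000111110110
  0101100001001010
+ 1110000111110110
------------------
 10011101001000000  (end carry out of the top bit = 1)
Discarding the end carry: 0011101001000000
Decimal check:
  0101100001001010 = 16384 + 4096 + 2048 + 64 + 8 + 2 = 22602
  0001111000001010 = 4096 + 2048 + 1024 + 512 + 8 + 2 = 7690
  22602 - 7690 = 14912, and 0011101001000000 = 8192 + 4096 + 2048 + 512 + 64 = 14912 ✓



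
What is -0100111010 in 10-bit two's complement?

Original: 0100111010
Step 1 - Invert all bits: 1011000101
Step 2 - Add 1: 1011000110
Verification: 0100111010 + 1011000110 = 10000000000; discarding the end carry (carry out of the top bit) leaves the 10-bit value 0000000000, as required for x + (-x)



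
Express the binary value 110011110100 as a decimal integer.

Sum of powers of 2 for each 1-bit:
2^2 + 2^4 + 2^5 + 2^6 + 2^7 + 2^10 + 2^11
= 4 + 16 + 32 + 64 + 128 + 1024 + 2048
= 3316



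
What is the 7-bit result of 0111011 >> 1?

Original: 0111011 (decimal 59)
Shift right by 1 position
Drop the 1 low bit; fill with zero on the left
Result: 0011101 (decimal 29)
Equivalent: 59 >> 1 = 59 ÷ 2^1 = 29



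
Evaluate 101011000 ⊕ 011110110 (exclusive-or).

XOR: 1 when bits differ
  101011000
^ 011110110
-----------
  110101110
Decimal: 344 ^ 246 = 430



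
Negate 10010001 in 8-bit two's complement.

Original (sign bit 1, negative): 10010001
Step 1 - Invert all bits: 01101110
Step 2 - Add 1: 01101111
Verification: 10010001 + 01101111 = 100000000; discarding the end carry (carry out of the top bit) leaves the 8-bit value 00000000, as required for x + (-x)



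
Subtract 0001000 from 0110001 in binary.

Method 1 - Direct subtraction (column by column from the right: bit − bit − borrow-in; if negative, add 2 and borrow 1 from the next column):
borrow: 0010000
        0110001
-       0001000
---------------
        0101001

Method 2 - Add two's complement:
Two's complement of 0001000: invert → 1110111, add 1 → 1111000
  0110001
+ 1111000
---------
 10101001  (end carry out of the top bit = 1)
Discarding the end carry: 0101001
Decimal check:
  0110001 = 32 + 16 + 1 = 49
  0001000 = 8
  49 - 8 = 41, and 0101001 = 32 + 8 + 1 = 41 ✓



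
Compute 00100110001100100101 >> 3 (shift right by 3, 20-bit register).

Original: 00100110001100100101 (decimal 156453)
Shift right by 3 positions
Drop the 3 low bits; fill with zeros on the left
Result: 00000100110001100100 (decimal 19556)
Equivalent: 156453 >> 3 = 156453 ÷ 2^3 = 19556



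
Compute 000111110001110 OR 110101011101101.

OR: 1 when either bit is 1
  000111110001110
| 110101011101101
-----------------
  110111111101111
Decimal: 3982 | 27373 = 28655



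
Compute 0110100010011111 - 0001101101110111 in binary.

Method 1 - Direct subtraction (column by column from the right: bit − bit − borrow-in; if negative, add 2 and borrow 1 from the next column):
borrow: 0011111011000000
        0110100010011111
-       0001101101110111
------------------------
        0100110100101000

Method 2 - Add two's complement:
Two's complement of 0001101101110111: invert → 1110010010001000, add 1 → 1110010010001001
  0110100010011111
+ 1110010010001001
------------------
 10100110100101000  (end carry out of the top bit = 1)
Discarding the end carry: 0100110100101000
Decimal check:
  0110100010011111 = 16384 + 8192 + 2048 + 128 + 16 + 8 + 4 + 2 + 1 = 26783
  0001101101110111 = 4096 + 2048 + 512 + 256 + 64 + 32 + 16 + 4 + 2 + 1 = 7031
  26783 - 7031 = 19752, and 0100110100101000 = 16384 + 2048 + 1024 + 256 + 32 + 8 = 19752 ✓



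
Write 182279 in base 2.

Using repeated division by 2:
182279 ÷ 2 = 91139 remainder 1
91139 ÷ 2 = 45569 remainder 1
45569 ÷ 2 = 22784 remainder 1
22784 ÷ 2 = 11392 remainder 0
11392 ÷ 2 = 5696 remainder 0
5696 ÷ 2 = 2848 remainder 0
2848 ÷ 2 = 1424 remainder 0
1424 ÷ 2 = 712 remainder 0
712 ÷ 2 = 356 remainder 0
356 ÷ 2 = 178 remainder 0
178 ÷ 2 = 89 remainder 0
89 ÷ 2 = 44 remainder 1
44 ÷ 2 = 22 remainder 0
22 ÷ 2 = 11 remainder 0
11 ÷ 2 = 5 remainder 1
5 ÷ 2 = 2 remainder 1
2 ÷ 2 = 1 remainder 0
1 ÷ 2 = 0 remainder 1
Reading remainders bottom to top: 101100100000000111



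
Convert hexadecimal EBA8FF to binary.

Convert each hex digit to 4 bits:
  E = 1110
  B = 1011
  A = 1010
  8 = 1000
  F = 1111
  F = 1111
Concatenate: 111010111010100011111111



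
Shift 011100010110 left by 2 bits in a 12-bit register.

Original: 011100010110 (decimal 1814)
Shift left by 2 positions
Append 2 zeros on the right and drop the 2 high bits that overflow the 12-bit width
Result: 110001011000 (decimal 3160)
Equivalent: 1814 << 2 = 1814 × 2^2 = 7256, truncated to 12 bits = 3160



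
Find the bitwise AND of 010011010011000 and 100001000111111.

AND: 1 only when both bits are 1
  010011010011000
& 100001000111111
-----------------
  000001000011000
Decimal: 9880 & 16959 = 536



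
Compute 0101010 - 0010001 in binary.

Method 1 - Direct subtraction (column by column from the right: bit − bit − borrow-in; if negative, add 2 and borrow 1 from the next column):
borrow: 0100010
        0101010
-       0010001
---------------
        0011001

Method 2 - Add two's complement:
Two's complement of 0010001: invert → 1101110, add 1 → 1101111
  0101010
+ 1101111
---------
 10011001  (end carry out of the top bit = 1)
Discarding the end carry: 0011001
Decimal check:
  0101010 = 32 + 8 + 2 = 42
  0010001 = 16 + 1 = 17
  42 - 17 = 25, and 0011001 = 16 + 8 + 1 = 25 ✓



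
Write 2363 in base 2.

Using repeated division by 2:
2363 ÷ 2 = 1181 remainder 1
1181 ÷ 2 = 590 remainder 1
590 ÷ 2 = 295 remainder 0
295 ÷ 2 = 147 remainder 1
147 ÷ 2 = 73 remainder 1
73 ÷ 2 = 36 remainder 1
36 ÷ 2 = 18 remainder 0
18 ÷ 2 = 9 remainder 0
9 ÷ 2 = 4 remainder 1
4 ÷ 2 = 2 remainder 0
2 ÷ 2 = 1 remainder 0
1 ÷ 2 = 0 remainder 1
Reading remainders bottom to top: 100100111011



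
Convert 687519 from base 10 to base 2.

Using repeated division by 2:
687519 ÷ 2 = 343759 remainder 1
343759 ÷ 2 = 171879 remainder 1
171879 ÷ 2 = 85939 remainder 1
85939 ÷ 2 = 42969 remainder 1
42969 ÷ 2 = 21484 remainder 1
21484 ÷ 2 = 10742 remainder 0
10742 ÷ 2 = 5371 remainder 0
5371 ÷ 2 = 2685 remainder 1
2685 ÷ 2 = 1342 remainder 1
1342 ÷ 2 = 671 remainder 0
671 ÷ 2 = 335 remainder 1
335 ÷ 2 = 167 remainder 1
167 ÷ 2 = 83 remainder 1
83 ÷ 2 = 41 remainder 1
41 ÷ 2 = 20 remainder 1
20 ÷ 2 = 10 remainder 0
10 ÷ 2 = 5 remainder 0
5 ÷ 2 = 2 remainder 1
2 ÷ 2 = 1 remainder 0
1 ÷ 2 = 0 remainder 1
Reading remainders bottom to top: 10100111110110011111



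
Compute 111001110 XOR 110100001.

XOR: 1 when bits differ
  111001110
^ 110100001
-----------
  001101111
Decimal: 462 ^ 417 = 111



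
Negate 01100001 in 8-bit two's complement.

Original: 01100001
Step 1 - Invert all bits: 10011110
Step 2 - Add 1: 10011111
Verification: 01100001 + 10011111 = 100000000; discarding the end carry (carry out of the top bit) leaves the 8-bit value 00000000, as required for x + (-x)



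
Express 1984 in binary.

Using repeated division by 2:
1984 ÷ 2 = 992 remainder 0
992 ÷ 2 = 496 remainder 0
496 ÷ 2 = 248 remainder 0
248 ÷ 2 = 124 remainder 0
124 ÷ 2 = 62 remainder 0
62 ÷ 2 = 31 remainder 0
31 ÷ 2 = 15 remainder 1
15 ÷ 2 = 7 remainder 1
7 ÷ 2 = 3 remainder 1
3 ÷ 2 = 1 remainder 1
1 ÷ 2 = 0 remainder 1
Reading remainders bottom to top: 11111000000



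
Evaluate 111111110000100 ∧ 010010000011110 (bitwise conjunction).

AND: 1 only when both bits are 1
  111111110000100
& 010010000011110
-----------------
  010010000000100
Decimal: 32644 & 9246 = 9220



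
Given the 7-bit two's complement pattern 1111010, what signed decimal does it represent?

Binary: 1111010
Sign bit: 1 (negative)
Invert: 0000101
Add 1:  0000110
Magnitude: 0000110 = 4 + 2 = 6
Value: -6



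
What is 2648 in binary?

Using repeated division by 2:
2648 ÷ 2 = 1324 remainder 0
1324 ÷ 2 = 662 remainder 0
662 ÷ 2 = 331 remainder 0
331 ÷ 2 = 165 remainder 1
165 ÷ 2 = 82 remainder 1
82 ÷ 2 = 41 remainder 0
41 ÷ 2 = 20 remainder 1
20 ÷ 2 = 10 remainder 0
10 ÷ 2 = 5 remainder 0
5 ÷ 2 = 2 remainder 1
2 ÷ 2 = 1 remainder 0
1 ÷ 2 = 0 remainder 1
Reading remainders bottom to top: 101001011000



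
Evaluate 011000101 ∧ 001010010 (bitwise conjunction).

AND: 1 only when both bits are 1
  011000101
& 001010010
-----------
  001000000
Decimal: 197 & 82 = 64



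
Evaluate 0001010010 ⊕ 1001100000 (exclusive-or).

XOR: 1 when bits differ
  0001010010
^ 1001100000
------------
  1000110010
Decimal: 82 ^ 608 = 562



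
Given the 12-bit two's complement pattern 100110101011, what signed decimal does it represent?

Binary: 100110101011
Sign bit: 1 (negative)
Invert: 011001010100
Add 1:  011001010101
Magnitude: 011001010101 = 1024 + 512 + 64 + 16 + 4 + 1 = 1621
Value: -1621



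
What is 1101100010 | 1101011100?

OR: 1 when either bit is 1
  1101100010
| 1101011100
------------
  1101111110
Decimal: 866 | 860 = 894



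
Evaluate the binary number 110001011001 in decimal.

Sum of powers of 2 for each 1-bit:
2^0 + 2^3 + 2^4 + 2^6 + 2^10 + 2^11
= 1 + 8 + 16 + 64 + 1024 + 2048
= 3161



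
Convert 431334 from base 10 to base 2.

Using repeated division by 2:
431334 ÷ 2 = 215667 remainder 0
215667 ÷ 2 = 107833 remainder 1
107833 ÷ 2 = 53916 remainder 1
53916 ÷ 2 = 26958 remainder 0
26958 ÷ 2 = 13479 remainder 0
13479 ÷ 2 = 6739 remainder 1
6739 ÷ 2 = 3369 remainder 1
3369 ÷ 2 = 1684 remainder 1
1684 ÷ 2 = 842 remainder 0
842 ÷ 2 = 421 remainder 0
421 ÷ 2 = 210 remainder 1
210 ÷ 2 = 105 remainder 0
105 ÷ 2 = 52 remainder 1
52 ÷ 2 = 26 remainder 0
26 ÷ 2 = 13 remainder 0
13 ÷ 2 = 6 remainder 1
6 ÷ 2 = 3 remainder 0
3 ÷ 2 = 1 remainder 1
1 ÷ 2 = 0 remainder 1
Reading remainders bottom to top: 1101001010011100110



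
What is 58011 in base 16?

Using repeated division by 16 (digits 10–15 are A–F):
58011 ÷ 16 = 3625 remainder 11 (B)
3625 ÷ 16 = 226 remainder 9
226 ÷ 16 = 14 remainder 2
14 ÷ 16 = 0 remainder 14 (E)
Reading remainders bottom to top: E29B



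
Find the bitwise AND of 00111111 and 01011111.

AND: 1 only when both bits are 1
  00111111
& 01011111
----------
  00011111
Decimal: 63 & 95 = 31



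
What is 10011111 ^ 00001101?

XOR: 1 when bits differ
  10011111
^ 00001101
----------
  10010010
Decimal: 159 ^ 13 = 146



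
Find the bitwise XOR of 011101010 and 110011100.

XOR: 1 when bits differ
  011101010
^ 110011100
-----------
  101110110
Decimal: 234 ^ 412 = 374



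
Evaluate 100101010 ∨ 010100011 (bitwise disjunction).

OR: 1 when either bit is 1
  100101010
| 010100011
-----------
  110101011
Decimal: 298 | 163 = 427



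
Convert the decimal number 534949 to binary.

Using repeated division by 2:
534949 ÷ 2 = 267474 remainder 1
267474 ÷ 2 = 133737 remainder 0
133737 ÷ 2 = 66868 remainder 1
66868 ÷ 2 = 33434 remainder 0
33434 ÷ 2 = 16717 remainder 0
16717 ÷ 2 = 8358 remainder 1
8358 ÷ 2 = 4179 remainder 0
4179 ÷ 2 = 2089 remainder 1
2089 ÷ 2 = 1044 remainder 1
1044 ÷ 2 = 522 remainder 0
522 ÷ 2 = 261 remainder 0
261 ÷ 2 = 130 remainder 1
130 ÷ 2 = 65 remainder 0
65 ÷ 2 = 32 remainder 1
32 ÷ 2 = 16 remainder 0
16 ÷ 2 = 8 remainder 0
8 ÷ 2 = 4 remainder 0
4 ÷ 2 = 2 remainder 0
2 ÷ 2 = 1 remainder 0
1 ÷ 2 = 0 remainder 1
Reading remainders bottom to top: 10000010100110100101



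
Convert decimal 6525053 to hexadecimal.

Using repeated division by 16 (digits 10–15 are A–F):
6525053 ÷ 16 = 407815 remainder 13 (D)
407815 ÷ 16 = 25488 remainder 7
25488 ÷ 16 = 1593 remainder 0
1593 ÷ 16 = 99 remainder 9
99 ÷ 16 = 6 remainder 3
6 ÷ 16 = 0 remainder 6
Reading remainders bottom to top: 63907D



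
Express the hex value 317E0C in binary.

Convert each hex digit to 4 bits:
  3 = 0011
  1 = 0001
  7 = 0111
  E = 1110
  0 = 0000
  C = 1100
Concatenate: 001100010111111000001100



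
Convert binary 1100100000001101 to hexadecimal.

Group into 4-bit nibbles from right:
  1100 = C
  1000 = 8
  0000 = 0
  1101 = D
Result: C80D



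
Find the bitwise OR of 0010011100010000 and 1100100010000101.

OR: 1 when either bit is 1
  0010011100010000
| 1100100010000101
------------------
  1110111110010101
Decimal: 10000 | 51333 = 61333



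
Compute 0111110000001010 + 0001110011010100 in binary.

Add column by column from the right: bit + bit + carry-in; write the sum mod 2, carry 1 when the sum is 2 or 3.
carry:  1111100000000000
        0111110000001010
+       0001110011010100
------------------------
       01001100011011110
(the carry out of the leftmost column, 0, becomes the leading bit)
Decimal check:
  0111110000001010 = 16384 + 8192 + 4096 + 2048 + 1024 + 8 + 2 = 31754
  0001110011010100 = 4096 + 2048 + 1024 + 128 + 64 + 16 + 4 = 7380
  31754 + 7380 = 39134, and 01001100011011110 = 32768 + 4096 + 2048 + 128 + 64 + 16 + 8 + 4 + 2 = 39134 ✓



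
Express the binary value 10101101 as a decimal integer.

Sum of powers of 2 for each 1-bit:
2^0 + 2^2 + 2^3 + 2^5 + 2^7
= 1 + 4 + 8 + 32 + 128
= 173



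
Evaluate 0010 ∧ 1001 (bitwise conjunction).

AND: 1 only when both bits are 1
  0010
& 1001
------
  0000
Decimal: 2 & 9 = 0



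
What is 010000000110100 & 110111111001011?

AND: 1 only when both bits are 1
  010000000110100
& 110111111001011
-----------------
  010000000000000
Decimal: 8244 & 28619 = 8192



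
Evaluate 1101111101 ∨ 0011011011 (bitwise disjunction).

OR: 1 when either bit is 1
  1101111101
| 0011011011
------------
  1111111111
Decimal: 893 | 219 = 1023



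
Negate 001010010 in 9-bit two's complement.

Original: 001010010
Step 1 - Invert all bits: 110101101
Step 2 - Add 1: 110101110
Verification: 001010010 + 110101110 = 1000000000; discarding the end carry (carry out of the top bit) leaves the 9-bit value 000000000, as required for x + (-x)



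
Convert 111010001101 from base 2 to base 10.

Sum of powers of 2 for each 1-bit:
2^0 + 2^2 + 2^3 + 2^7 + 2^9 + 2^10 + 2^11
= 1 + 4 + 8 + 128 + 512 + 1024 + 2048
= 3725



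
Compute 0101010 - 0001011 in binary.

Method 1 - Direct subtraction (column by column from the right: bit − bit − borrow-in; if negative, add 2 and borrow 1 from the next column):
borrow: 0111110
        0101010
-       0001011
---------------
        0011111

Method 2 - Add two's complement:
Two's complement of 0001011: invert → 1110100, add 1 → 1110101
  0101010
+ 1110101
---------
 10011111  (end carry out of the top bit = 1)
Discarding the end carry: 0011111
Decimal check:
  0101010 = 32 + 8 + 2 = 42
  0001011 = 8 + 2 + 1 = 11
  42 - 11 = 31, and 0011111 = 16 + 8 + 4 + 2 + 1 = 31 ✓



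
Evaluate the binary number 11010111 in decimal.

Sum of powers of 2 for each 1-bit:
2^0 + 2^1 + 2^2 + 2^4 + 2^6 + 2^7
= 1 + 2 + 4 + 16 + 64 + 128
= 215



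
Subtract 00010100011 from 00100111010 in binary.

Method 1 - Direct subtraction (column by column from the right: bit − bit − borrow-in; if negative, add 2 and borrow 1 from the next column):
borrow: 00100001110
        00100111010
-       00010100011
-------------------
        00010010111

Method 2 - Add two's complement:
Two's complement of 00010100011: invert → 11101011100, add 1 → 11101011101
  00100111010
+ 11101011101
-------------
 100010010111  (end carry out of the top bit = 1)
Discarding the end carry: 00010010111
Decimal check:
  00100111010 = 256 + 32 + 16 + 8 + 2 = 314
  00010100011 = 128 + 32 + 2 + 1 = 163
  314 - 163 = 151, and 00010010111 = 128 + 16 + 4 + 2 + 1 = 151 ✓



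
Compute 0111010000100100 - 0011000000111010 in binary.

Method 1 - Direct subtraction (column by column from the right: bit − bit − borrow-in; if negative, add 2 and borrow 1 from the next column):
borrow: 0000011111110100
        0111010000100100
-       0011000000111010
------------------------
        0100001111101010

Method 2 - Add two's complement:
Two's complement of 0011000000111010: invert → 1100111111000101, add 1 → 1100111111000110
  0111010000100100
+ 1100111111000110
------------------
 10100001111101010  (end carry out of the top bit = 1)
Discarding the end carry: 0100001111101010
Decimal check:
  0111010000100100 = 16384 + 8192 + 4096 + 1024 + 32 + 4 = 29732
  0011000000111010 = 8192 + 4096 + 32 + 16 + 8 + 2 = 12346
  29732 - 12346 = 17386, and 0100001111101010 = 16384 + 512 + 256 + 128 + 64 + 32 + 8 + 2 = 17386 ✓



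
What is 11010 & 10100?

AND: 1 only when both bits are 1
  11010
& 10100
-------
  10000
Decimal: 26 & 20 = 16



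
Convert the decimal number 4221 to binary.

Using repeated division by 2:
4221 ÷ 2 = 2110 remainder 1
2110 ÷ 2 = 1055 remainder 0
1055 ÷ 2 = 527 remainder 1
527 ÷ 2 = 263 remainder 1
263 ÷ 2 = 131 remainder 1
131 ÷ 2 = 65 remainder 1
65 ÷ 2 = 32 remainder 1
32 ÷ 2 = 16 remainder 0
16 ÷ 2 = 8 remainder 0
8 ÷ 2 = 4 remainder 0
4 ÷ 2 = 2 remainder 0
2 ÷ 2 = 1 remainder 0
1 ÷ 2 = 0 remainder 1
Reading remainders bottom to top: 1000001111101



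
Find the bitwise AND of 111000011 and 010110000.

AND: 1 only when both bits are 1
  111000011
& 010110000
-----------
  010000000
Decimal: 451 & 176 = 128



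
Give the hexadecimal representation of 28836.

Using repeated division by 16 (digits 10–15 are A–F):
28836 ÷ 16 = 1802 remainder 4
1802 ÷ 16 = 112 remainder 10 (A)
112 ÷ 16 = 7 remainder 0
7 ÷ 16 = 0 remainder 7
Reading remainders bottom to top: 70A4



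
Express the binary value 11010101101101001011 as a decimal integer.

Sum of powers of 2 for each 1-bit:
2^0 + 2^1 + 2^3 + 2^6 + 2^8 + 2^9 + 2^11 + 2^12 + 2^14 + 2^16 + 2^18 + 2^19
= 1 + 2 + 8 + 64 + 256 + 512 + 2048 + 4096 + 16384 + 65536 + 262144 + 524288
= 875339



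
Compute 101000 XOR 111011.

XOR: 1 when bits differ
  101000
^ 111011
--------
  010011
Decimal: 40 ^ 59 = 19



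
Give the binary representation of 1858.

Using repeated division by 2:
1858 ÷ 2 = 929 remainder 0
929 ÷ 2 = 464 remainder 1
464 ÷ 2 = 232 remainder 0
232 ÷ 2 = 116 remainder 0
116 ÷ 2 = 58 remainder 0
58 ÷ 2 = 29 remainder 0
29 ÷ 2 = 14 remainder 1
14 ÷ 2 = 7 remainder 0
7 ÷ 2 = 3 remainder 1
3 ÷ 2 = 1 remainder 1
1 ÷ 2 = 0 remainder 1
Reading remainders bottom to top: 11101000010



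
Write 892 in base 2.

Using repeated division by 2:
892 ÷ 2 = 446 remainder 0
446 ÷ 2 = 223 remainder 0
223 ÷ 2 = 111 remainder 1
111 ÷ 2 = 55 remainder 1
55 ÷ 2 = 27 remainder 1
27 ÷ 2 = 13 remainder 1
13 ÷ 2 = 6 remainder 1
6 ÷ 2 = 3 remainder 0
3 ÷ 2 = 1 remainder 1
1 ÷ 2 = 0 remainder 1
Reading remainders bottom to top: 1101111100



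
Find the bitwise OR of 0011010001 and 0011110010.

OR: 1 when either bit is 1
  0011010001
| 0011110010
------------
  0011110011
Decimal: 209 | 242 = 243



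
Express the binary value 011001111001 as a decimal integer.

Sum of powers of 2 for each 1-bit:
2^0 + 2^3 + 2^4 + 2^5 + 2^6 + 2^9 + 2^10
= 1 + 8 + 16 + 32 + 64 + 512 + 1024
= 1657



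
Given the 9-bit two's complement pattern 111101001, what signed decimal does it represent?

Binary: 111101001
Sign bit: 1 (negative)
Invert: 000010110
Add 1:  000010111
Magnitude: 000010111 = 16 + 4 + 2 + 1 = 23
Value: -23



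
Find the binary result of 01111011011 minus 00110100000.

Method 1 - Direct subtraction (column by column from the right: bit − bit − borrow-in; if negative, add 2 and borrow 1 from the next column):
borrow: 00001000000
        01111011011
-       00110100000
-------------------
        01000111011

Method 2 - Add two's complement:
Two's complement of 00110100000: invert → 11001011111, add 1 → 11001100000
  01111011011
+ 11001100000
-------------
 101000111011  (end carry out of the top bit = 1)
Discarding the end carry: 01000111011
Decimal check:
  01111011011 = 512 + 256 + 128 + 64 + 16 + 8 + 2 + 1 = 987
  00110100000 = 256 + 128 + 32 = 416
  987 - 416 = 571, and 01000111011 = 512 + 32 + 16 + 8 + 2 + 1 = 571 ✓



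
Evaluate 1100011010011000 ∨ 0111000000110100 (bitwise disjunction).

OR: 1 when either bit is 1
  1100011010011000
| 0111000000110100
------------------
  1111011010111100
Decimal: 50840 | 28724 = 63164



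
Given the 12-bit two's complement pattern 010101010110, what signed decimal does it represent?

Binary: 010101010110
Sign bit: 0 (non-negative)
Read directly as an unsigned value:
010101010110 = 1024 + 256 + 64 + 16 + 4 + 2 = 1366
Value: 1366



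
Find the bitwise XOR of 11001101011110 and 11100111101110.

XOR: 1 when bits differ
  11001101011110
^ 11100111101110
----------------
  00101010110000
Decimal: 13150 ^ 14830 = 2736



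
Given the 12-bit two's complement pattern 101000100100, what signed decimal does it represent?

Binary: 101000100100
Sign bit: 1 (negative)
Invert: 010111011011
Add 1:  010111011100
Magnitude: 010111011100 = 1024 + 256 + 128 + 64 + 16 + 8 + 4 = 1500
Value: -1500



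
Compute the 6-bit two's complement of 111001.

Original (sign bit 1, negative): 111001
Step 1 - Invert all bits: 000110
Step 2 - Add 1: 000111
Verification: 111001 + 000111 = 1000000; discarding the end carry (carry out of the top bit) leaves the 6-bit value 000000, as required for x + (-x)



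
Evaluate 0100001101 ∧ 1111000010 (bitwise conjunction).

AND: 1 only when both bits are 1
  0100001101
& 1111000010
------------
  0100000000
Decimal: 269 & 962 = 256



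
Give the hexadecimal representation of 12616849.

Using repeated division by 16 (digits 10–15 are A–F):
12616849 ÷ 16 = 788553 remainder 1
788553 ÷ 16 = 49284 remainder 9
49284 ÷ 16 = 3080 remainder 4
3080 ÷ 16 = 192 remainder 8
192 ÷ 16 = 12 remainder 0
12 ÷ 16 = 0 remainder 12 (C)
Reading remainders bottom to top: C08491



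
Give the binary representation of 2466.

Using repeated division by 2:
2466 ÷ 2 = 1233 remainder 0
1233 ÷ 2 = 616 remainder 1
616 ÷ 2 = 308 remainder 0
308 ÷ 2 = 154 remainder 0
154 ÷ 2 = 77 remainder 0
77 ÷ 2 = 38 remainder 1
38 ÷ 2 = 19 remainder 0
19 ÷ 2 = 9 remainder 1
9 ÷ 2 = 4 remainder 1
4 ÷ 2 = 2 remainder 0
2 ÷ 2 = 1 remainder 0
1 ÷ 2 = 0 remainder 1
Reading remainders bottom to top: 100110100010



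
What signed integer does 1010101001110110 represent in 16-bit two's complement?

Binary: 1010101001110110
Sign bit: 1 (negative)
Invert: 0101010110001001
Add 1:  0101010110001010
Magnitude: 0101010110001010 = 16384 + 4096 + 1024 + 256 + 128 + 8 + 2 = 21898
Value: -21898



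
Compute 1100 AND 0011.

AND: 1 only when both bits are 1
  1100
& 0011
------
  0000
Decimal: 12 & 3 = 0



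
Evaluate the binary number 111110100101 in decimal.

Sum of powers of 2 for each 1-bit:
2^0 + 2^2 + 2^5 + 2^7 + 2^8 + 2^9 + 2^10 + 2^11
= 1 + 4 + 32 + 128 + 256 + 512 + 1024 + 2048
= 4005



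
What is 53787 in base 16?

Using repeated division by 16 (digits 10–15 are A–F):
53787 ÷ 16 = 3361 remainder 11 (B)
3361 ÷ 16 = 210 remainder 1
210 ÷ 16 = 13 remainder 2
13 ÷ 16 = 0 remainder 13 (D)
Reading remainders bottom to top: D21B



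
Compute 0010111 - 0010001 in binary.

Method 1 - Direct subtraction (column by column from the right: bit − bit − borrow-in; if negative, add 2 and borrow 1 from the next column):
borrow: 0000000
        0010111
-       0010001
---------------
        0000110

Method 2 - Add two's complement:
Two's complement of 0010001: invert → 1101110, add 1 → 1101111
  0010111
+ 1101111
---------
 10000110  (end carry out of the top bit = 1)
Discarding the end carry: 0000110
Decimal check:
  0010111 = 16 + 4 + 2 + 1 = 23
  0010001 = 16 + 1 = 17
  23 - 17 = 6, and 0000110 = 4 + 2 = 6 ✓



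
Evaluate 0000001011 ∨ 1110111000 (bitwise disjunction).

OR: 1 when either bit is 1
  0000001011
| 1110111000
------------
  1110111011
Decimal: 11 | 952 = 955



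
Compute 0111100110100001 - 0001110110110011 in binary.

Method 1 - Direct subtraction (column by column from the right: bit − bit − borrow-in; if negative, add 2 and borrow 1 from the next column):
borrow: 0011111111111100
        0111100110100001
-       0001110110110011
------------------------
        0101101111101110

Method 2 - Add two's complement:
Two's complement of 0001110110110011: invert → 1110001001001100, add 1 → 1110001001001101
  0111100110100001
+ 1110001001001101
------------------
 10101101111101110  (end carry out of the top bit = 1)
Discarding the end carry: 0101101111101110
Decimal check:
  0111100110100001 = 16384 + 8192 + 4096 + 2048 + 256 + 128 + 32 + 1 = 31137
  0001110110110011 = 4096 + 2048 + 1024 + 256 + 128 + 32 + 16 + 2 + 1 = 7603
  31137 - 7603 = 23534, and 0101101111101110 = 16384 + 4096 + 2048 + 512 + 256 + 128 + 64 + 32 + 8 + 4 + 2 = 23534 ✓



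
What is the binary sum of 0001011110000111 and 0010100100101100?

Add column by column from the right: bit + bit + carry-in; write the sum mod 2, carry 1 when the sum is 2 or 3.
carry:  0111111000011000
        0001011110000111
+       0010100100101100
------------------------
       00100000010110011
(the carry out of the leftmost column, 0, becomes the leading bit)
Decimal check:
  0001011110000111 = 4096 + 1024 + 512 + 256 + 128 + 4 + 2 + 1 = 6023
  0010100100101100 = 8192 + 2048 + 256 + 32 + 8 + 4 = 10540
  6023 + 10540 = 16563, and 00100000010110011 = 16384 + 128 + 32 + 16 + 2 + 1 = 16563 ✓



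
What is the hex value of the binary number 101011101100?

Group into 4-bit nibbles from right:
  1010 = A
  1110 = E
  1100 = C
Result: AEC



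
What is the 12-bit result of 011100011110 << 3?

Original: 011100011110 (decimal 1822)
Shift left by 3 positions
Append 3 zeros on the right and drop the 3 high bits that overflow the 12-bit width
Result: 100011110000 (decimal 2288)
Equivalent: 1822 << 3 = 1822 × 2^3 = 14576, truncated to 12 bits = 2288



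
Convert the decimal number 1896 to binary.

Using repeated division by 2:
1896 ÷ 2 = 948 remainder 0
948 ÷ 2 = 474 remainder 0
474 ÷ 2 = 237 remainder 0
237 ÷ 2 = 118 remainder 1
118 ÷ 2 = 59 remainder 0
59 ÷ 2 = 29 remainder 1
29 ÷ 2 = 14 remainder 1
14 ÷ 2 = 7 remainder 0
7 ÷ 2 = 3 remainder 1
3 ÷ 2 = 1 remainder 1
1 ÷ 2 = 0 remainder 1
Reading remainders bottom to top: 11101101000



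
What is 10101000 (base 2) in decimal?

Sum of powers of 2 for each 1-bit:
2^3 + 2^5 + 2^7
= 8 + 32 + 128
= 168



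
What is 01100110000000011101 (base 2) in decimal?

Sum of powers of 2 for each 1-bit:
2^0 + 2^2 + 2^3 + 2^4 + 2^13 + 2^14 + 2^17 + 2^18
= 1 + 4 + 8 + 16 + 8192 + 16384 + 131072 + 262144
= 417821



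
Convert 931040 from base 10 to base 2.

Using repeated division by 2:
931040 ÷ 2 = 465520 remainder 0
465520 ÷ 2 = 232760 remainder 0
232760 ÷ 2 = 116380 remainder 0
116380 ÷ 2 = 58190 remainder 0
58190 ÷ 2 = 29095 remainder 0
29095 ÷ 2 = 14547 remainder 1
14547 ÷ 2 = 7273 remainder 1
7273 ÷ 2 = 3636 remainder 1
3636 ÷ 2 = 1818 remainder 0
1818 ÷ 2 = 909 remainder 0
909 ÷ 2 = 454 remainder 1
454 ÷ 2 = 227 remainder 0
227 ÷ 2 = 113 remainder 1
113 ÷ 2 = 56 remainder 1
56 ÷ 2 = 28 remainder 0
28 ÷ 2 = 14 remainder 0
14 ÷ 2 = 7 remainder 0
7 ÷ 2 = 3 remainder 1
3 ÷ 2 = 1 remainder 1
1 ÷ 2 = 0 remainder 1
Reading remainders bottom to top: 11100011010011100000



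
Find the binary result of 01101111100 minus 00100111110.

Method 1 - Direct subtraction (column by column from the right: bit − bit − borrow-in; if negative, add 2 and borrow 1 from the next column):
borrow: 00001111100
        01101111100
-       00100111110
-------------------
        01000111110

Method 2 - Add two's complement:
Two's complement of 00100111110: invert → 11011000001, add 1 → 11011000010
  01101111100
+ 11011000010
-------------
 101000111110  (end carry out of the top bit = 1)
Discarding the end carry: 01000111110
Decimal check:
  01101111100 = 512 + 256 + 64 + 32 + 16 + 8 + 4 = 892
  00100111110 = 256 + 32 + 16 + 8 + 4 + 2 = 318
  892 - 318 = 574, and 01000111110 = 512 + 32 + 16 + 8 + 4 + 2 = 574 ✓



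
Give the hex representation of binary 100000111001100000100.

Group into 4-bit nibbles from right:
  0001 = 1
  0000 = 0
  0111 = 7
  0011 = 3
  0000 = 0
  0100 = 4
Result: 107304



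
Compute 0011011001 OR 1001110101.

OR: 1 when either bit is 1
  0011011001
| 1001110101
------------
  1011111101
Decimal: 217 | 629 = 765



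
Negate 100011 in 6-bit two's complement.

Original (sign bit 1, negative): 100011
Step 1 - Invert all bits: 011100
Step 2 - Add 1: 011101
Verification: 100011 + 011101 = 1000000; discarding the end carry (carry out of the top bit) leaves the 6-bit value 000000, as required for x + (-x)



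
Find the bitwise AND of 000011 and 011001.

AND: 1 only when both bits are 1
  000011
& 011001
--------
  000001
Decimal: 3 & 25 = 1



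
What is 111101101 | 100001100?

OR: 1 when either bit is 1
  111101101
| 100001100
-----------
  111101101
Decimal: 493 | 268 = 493



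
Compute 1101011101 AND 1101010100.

AND: 1 only when both bits are 1
  1101011101
& 1101010100
------------
  1101010100
Decimal: 861 & 852 = 852



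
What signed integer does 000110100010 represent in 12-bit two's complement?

Binary: 000110100010
Sign bit: 0 (non-negative)
Read directly as an unsigned value:
000110100010 = 256 + 128 + 32 + 2 = 418
Value: 418



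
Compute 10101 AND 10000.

AND: 1 only when both bits are 1
  10101
& 10000
-------
  10000
Decimal: 21 & 16 = 16



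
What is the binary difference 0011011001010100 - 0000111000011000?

Method 1 - Direct subtraction (column by column from the right: bit − bit − borrow-in; if negative, add 2 and borrow 1 from the next column):
borrow: 0001000001110000
        0011011001010100
-       0000111000011000
------------------------
        0010100000111100

Method 2 - Add two's complement:
Two's complement of 0000111000011000: invert → 1111000111100111, add 1 → 1111000111101000
  0011011001010100
+ 1111000111101000
------------------
 10010100000111100  (end carry out of the top bit = 1)
Discarding the end carry: 0010100000111100
Decimal check:
  0011011001010100 = 8192 + 4096 + 1024 + 512 + 64 + 16 + 4 = 13908
  0000111000011000 = 2048 + 1024 + 512 + 16 + 8 = 3608
  13908 - 3608 = 10300, and 0010100000111100 = 8192 + 2048 + 32 + 16 + 8 + 4 = 10300 ✓



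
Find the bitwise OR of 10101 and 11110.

OR: 1 when either bit is 1
  10101
| 11110
-------
  11111
Decimal: 21 | 30 = 31



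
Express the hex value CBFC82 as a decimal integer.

Expand by place value (powers of 16):
Digit values: C = 12, B = 11, F = 15
CBFC82 = 12 × 16^5 + 11 × 16^4 + 15 × 16^3 + 12 × 16^2 + 8 × 16^1 + 2 × 16^0
= 12 × 1048576 + 11 × 65536 + 15 × 4096 + 12 × 256 + 8 × 16 + 2 × 1
= 12582912 + 720896 + 61440 + 3072 + 128 + 2
= 13368450



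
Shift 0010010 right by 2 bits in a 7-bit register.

Original: 0010010 (decimal 18)
Shift right by 2 positions
Drop the 2 low bits; fill with zeros on the left
Result: 0000100 (decimal 4)
Equivalent: 18 >> 2 = 18 ÷ 2^2 = 4



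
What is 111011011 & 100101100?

AND: 1 only when both bits are 1
  111011011
& 100101100
-----------
  100001000
Decimal: 475 & 300 = 264



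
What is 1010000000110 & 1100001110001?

AND: 1 only when both bits are 1
  1010000000110
& 1100001110001
---------------
  1000000000000
Decimal: 5126 & 6257 = 4096



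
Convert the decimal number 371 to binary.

Using repeated division by 2:
371 ÷ 2 = 185 remainder 1
185 ÷ 2 = 92 remainder 1
92 ÷ 2 = 46 remainder 0
46 ÷ 2 = 23 remainder 0
23 ÷ 2 = 11 remainder 1
11 ÷ 2 = 5 remainder 1
5 ÷ 2 = 2 remainder 1
2 ÷ 2 = 1 remainder 0
1 ÷ 2 = 0 remainder 1
Reading remainders bottom to top: 101110011



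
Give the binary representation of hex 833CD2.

Convert each hex digit to 4 bits:
  8 = 1000
  3 = 0011
  3 = 0011
  C = 1100
  D = 1101
  2 = 0010
Concatenate: 100000110011110011010010



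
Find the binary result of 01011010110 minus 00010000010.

Method 1 - Direct subtraction (column by column from the right: bit − bit − borrow-in; if negative, add 2 and borrow 1 from the next column):
borrow: 00000000000
        01011010110
-       00010000010
-------------------
        01001010100

Method 2 - Add two's complement:
Two's complement of 00010000010: invert → 11101111101, add 1 → 11101111110
  01011010110
+ 11101111110
-------------
 101001010100  (end carry out of the top bit = 1)
Discarding the end carry: 01001010100
Decimal check:
  01011010110 = 512 + 128 + 64 + 16 + 4 + 2 = 726
  00010000010 = 128 + 2 = 130
  726 - 130 = 596, and 01001010100 = 512 + 64 + 16 + 4 = 596 ✓

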